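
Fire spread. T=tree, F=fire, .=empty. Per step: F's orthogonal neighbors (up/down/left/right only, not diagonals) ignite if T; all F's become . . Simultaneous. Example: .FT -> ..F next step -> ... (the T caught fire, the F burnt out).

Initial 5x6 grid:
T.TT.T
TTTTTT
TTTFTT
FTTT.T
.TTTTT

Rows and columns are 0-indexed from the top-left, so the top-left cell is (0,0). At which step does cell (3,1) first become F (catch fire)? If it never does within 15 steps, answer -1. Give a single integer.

Step 1: cell (3,1)='F' (+6 fires, +2 burnt)
  -> target ignites at step 1
Step 2: cell (3,1)='.' (+9 fires, +6 burnt)
Step 3: cell (3,1)='.' (+7 fires, +9 burnt)
Step 4: cell (3,1)='.' (+2 fires, +7 burnt)
Step 5: cell (3,1)='.' (+0 fires, +2 burnt)
  fire out at step 5

1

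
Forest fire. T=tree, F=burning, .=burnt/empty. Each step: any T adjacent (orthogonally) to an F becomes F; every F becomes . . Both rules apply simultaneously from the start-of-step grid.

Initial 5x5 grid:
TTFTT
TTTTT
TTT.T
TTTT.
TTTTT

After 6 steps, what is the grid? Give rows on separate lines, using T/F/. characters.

Step 1: 3 trees catch fire, 1 burn out
  TF.FT
  TTFTT
  TTT.T
  TTTT.
  TTTTT
Step 2: 5 trees catch fire, 3 burn out
  F...F
  TF.FT
  TTF.T
  TTTT.
  TTTTT
Step 3: 4 trees catch fire, 5 burn out
  .....
  F...F
  TF..T
  TTFT.
  TTTTT
Step 4: 5 trees catch fire, 4 burn out
  .....
  .....
  F...F
  TF.F.
  TTFTT
Step 5: 3 trees catch fire, 5 burn out
  .....
  .....
  .....
  F....
  TF.FT
Step 6: 2 trees catch fire, 3 burn out
  .....
  .....
  .....
  .....
  F...F

.....
.....
.....
.....
F...F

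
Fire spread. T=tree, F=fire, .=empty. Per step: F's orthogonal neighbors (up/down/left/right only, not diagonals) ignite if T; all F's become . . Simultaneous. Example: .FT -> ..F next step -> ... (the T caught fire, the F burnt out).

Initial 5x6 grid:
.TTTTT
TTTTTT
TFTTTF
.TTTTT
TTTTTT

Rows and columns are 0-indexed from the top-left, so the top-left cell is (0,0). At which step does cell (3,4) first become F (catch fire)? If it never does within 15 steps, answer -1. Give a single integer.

Step 1: cell (3,4)='T' (+7 fires, +2 burnt)
Step 2: cell (3,4)='F' (+10 fires, +7 burnt)
  -> target ignites at step 2
Step 3: cell (3,4)='.' (+7 fires, +10 burnt)
Step 4: cell (3,4)='.' (+2 fires, +7 burnt)
Step 5: cell (3,4)='.' (+0 fires, +2 burnt)
  fire out at step 5

2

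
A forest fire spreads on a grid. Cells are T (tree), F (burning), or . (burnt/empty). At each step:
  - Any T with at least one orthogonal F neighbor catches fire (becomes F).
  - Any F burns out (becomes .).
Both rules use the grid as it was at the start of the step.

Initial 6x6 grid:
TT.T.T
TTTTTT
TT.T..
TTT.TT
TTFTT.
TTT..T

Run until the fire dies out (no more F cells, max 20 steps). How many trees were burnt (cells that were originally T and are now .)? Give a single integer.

Answer: 25

Derivation:
Step 1: +4 fires, +1 burnt (F count now 4)
Step 2: +4 fires, +4 burnt (F count now 4)
Step 3: +4 fires, +4 burnt (F count now 4)
Step 4: +3 fires, +4 burnt (F count now 3)
Step 5: +3 fires, +3 burnt (F count now 3)
Step 6: +2 fires, +3 burnt (F count now 2)
Step 7: +3 fires, +2 burnt (F count now 3)
Step 8: +1 fires, +3 burnt (F count now 1)
Step 9: +1 fires, +1 burnt (F count now 1)
Step 10: +0 fires, +1 burnt (F count now 0)
Fire out after step 10
Initially T: 26, now '.': 35
Total burnt (originally-T cells now '.'): 25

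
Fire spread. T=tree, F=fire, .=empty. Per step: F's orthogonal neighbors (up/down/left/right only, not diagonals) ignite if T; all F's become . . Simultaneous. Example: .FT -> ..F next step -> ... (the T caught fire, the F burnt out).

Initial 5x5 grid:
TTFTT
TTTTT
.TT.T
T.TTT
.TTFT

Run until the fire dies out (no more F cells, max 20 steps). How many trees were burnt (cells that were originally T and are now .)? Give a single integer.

Step 1: +6 fires, +2 burnt (F count now 6)
Step 2: +8 fires, +6 burnt (F count now 8)
Step 3: +4 fires, +8 burnt (F count now 4)
Step 4: +0 fires, +4 burnt (F count now 0)
Fire out after step 4
Initially T: 19, now '.': 24
Total burnt (originally-T cells now '.'): 18

Answer: 18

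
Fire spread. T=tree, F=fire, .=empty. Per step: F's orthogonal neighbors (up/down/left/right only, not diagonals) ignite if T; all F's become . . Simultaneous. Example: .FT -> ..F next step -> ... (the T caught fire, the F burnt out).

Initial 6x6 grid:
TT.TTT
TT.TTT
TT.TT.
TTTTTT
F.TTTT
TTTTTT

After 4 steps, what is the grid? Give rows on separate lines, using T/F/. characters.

Step 1: 2 trees catch fire, 1 burn out
  TT.TTT
  TT.TTT
  TT.TT.
  FTTTTT
  ..TTTT
  FTTTTT
Step 2: 3 trees catch fire, 2 burn out
  TT.TTT
  TT.TTT
  FT.TT.
  .FTTTT
  ..TTTT
  .FTTTT
Step 3: 4 trees catch fire, 3 burn out
  TT.TTT
  FT.TTT
  .F.TT.
  ..FTTT
  ..TTTT
  ..FTTT
Step 4: 5 trees catch fire, 4 burn out
  FT.TTT
  .F.TTT
  ...TT.
  ...FTT
  ..FTTT
  ...FTT

FT.TTT
.F.TTT
...TT.
...FTT
..FTTT
...FTT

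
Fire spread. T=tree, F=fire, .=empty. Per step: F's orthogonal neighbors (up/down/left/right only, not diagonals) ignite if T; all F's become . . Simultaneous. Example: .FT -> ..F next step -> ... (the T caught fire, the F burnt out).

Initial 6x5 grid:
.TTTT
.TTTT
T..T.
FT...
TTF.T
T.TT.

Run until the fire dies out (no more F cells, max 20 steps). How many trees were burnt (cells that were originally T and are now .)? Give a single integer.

Step 1: +5 fires, +2 burnt (F count now 5)
Step 2: +2 fires, +5 burnt (F count now 2)
Step 3: +0 fires, +2 burnt (F count now 0)
Fire out after step 3
Initially T: 17, now '.': 20
Total burnt (originally-T cells now '.'): 7

Answer: 7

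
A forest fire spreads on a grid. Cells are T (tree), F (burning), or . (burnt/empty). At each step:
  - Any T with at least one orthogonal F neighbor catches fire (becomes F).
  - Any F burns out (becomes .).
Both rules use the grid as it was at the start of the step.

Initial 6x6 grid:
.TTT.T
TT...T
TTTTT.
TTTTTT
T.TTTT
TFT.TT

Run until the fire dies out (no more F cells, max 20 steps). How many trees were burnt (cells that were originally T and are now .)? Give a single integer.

Answer: 25

Derivation:
Step 1: +2 fires, +1 burnt (F count now 2)
Step 2: +2 fires, +2 burnt (F count now 2)
Step 3: +3 fires, +2 burnt (F count now 3)
Step 4: +5 fires, +3 burnt (F count now 5)
Step 5: +6 fires, +5 burnt (F count now 6)
Step 6: +4 fires, +6 burnt (F count now 4)
Step 7: +1 fires, +4 burnt (F count now 1)
Step 8: +1 fires, +1 burnt (F count now 1)
Step 9: +1 fires, +1 burnt (F count now 1)
Step 10: +0 fires, +1 burnt (F count now 0)
Fire out after step 10
Initially T: 27, now '.': 34
Total burnt (originally-T cells now '.'): 25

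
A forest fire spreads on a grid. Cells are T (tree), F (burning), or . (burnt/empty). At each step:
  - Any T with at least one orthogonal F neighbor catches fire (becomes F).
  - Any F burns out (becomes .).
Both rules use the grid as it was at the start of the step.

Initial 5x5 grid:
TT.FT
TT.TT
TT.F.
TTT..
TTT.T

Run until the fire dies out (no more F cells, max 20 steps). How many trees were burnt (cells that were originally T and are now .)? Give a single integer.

Answer: 3

Derivation:
Step 1: +2 fires, +2 burnt (F count now 2)
Step 2: +1 fires, +2 burnt (F count now 1)
Step 3: +0 fires, +1 burnt (F count now 0)
Fire out after step 3
Initially T: 16, now '.': 12
Total burnt (originally-T cells now '.'): 3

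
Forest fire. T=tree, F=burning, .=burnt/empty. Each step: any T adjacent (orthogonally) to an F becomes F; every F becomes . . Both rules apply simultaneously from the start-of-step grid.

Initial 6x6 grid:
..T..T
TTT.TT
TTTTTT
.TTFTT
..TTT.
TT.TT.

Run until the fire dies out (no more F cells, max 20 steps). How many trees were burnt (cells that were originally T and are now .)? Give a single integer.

Step 1: +4 fires, +1 burnt (F count now 4)
Step 2: +7 fires, +4 burnt (F count now 7)
Step 3: +5 fires, +7 burnt (F count now 5)
Step 4: +4 fires, +5 burnt (F count now 4)
Step 5: +2 fires, +4 burnt (F count now 2)
Step 6: +0 fires, +2 burnt (F count now 0)
Fire out after step 6
Initially T: 24, now '.': 34
Total burnt (originally-T cells now '.'): 22

Answer: 22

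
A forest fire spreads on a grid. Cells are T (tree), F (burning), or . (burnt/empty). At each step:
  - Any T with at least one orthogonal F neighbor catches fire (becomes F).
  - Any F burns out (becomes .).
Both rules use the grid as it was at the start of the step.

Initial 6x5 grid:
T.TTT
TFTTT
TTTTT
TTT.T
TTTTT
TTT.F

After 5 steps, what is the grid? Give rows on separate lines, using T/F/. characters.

Step 1: 4 trees catch fire, 2 burn out
  T.TTT
  F.FTT
  TFTTT
  TTT.T
  TTTTF
  TTT..
Step 2: 8 trees catch fire, 4 burn out
  F.FTT
  ...FT
  F.FTT
  TFT.F
  TTTF.
  TTT..
Step 3: 8 trees catch fire, 8 burn out
  ...FT
  ....F
  ...FF
  F.F..
  TFF..
  TTT..
Step 4: 4 trees catch fire, 8 burn out
  ....F
  .....
  .....
  .....
  F....
  TFF..
Step 5: 1 trees catch fire, 4 burn out
  .....
  .....
  .....
  .....
  .....
  F....

.....
.....
.....
.....
.....
F....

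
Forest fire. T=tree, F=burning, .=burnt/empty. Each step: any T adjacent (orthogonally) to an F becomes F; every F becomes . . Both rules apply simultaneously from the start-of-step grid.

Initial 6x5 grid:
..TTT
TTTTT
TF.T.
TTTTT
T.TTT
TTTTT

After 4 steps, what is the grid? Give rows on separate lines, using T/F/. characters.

Step 1: 3 trees catch fire, 1 burn out
  ..TTT
  TFTTT
  F..T.
  TFTTT
  T.TTT
  TTTTT
Step 2: 4 trees catch fire, 3 burn out
  ..TTT
  F.FTT
  ...T.
  F.FTT
  T.TTT
  TTTTT
Step 3: 5 trees catch fire, 4 burn out
  ..FTT
  ...FT
  ...T.
  ...FT
  F.FTT
  TTTTT
Step 4: 7 trees catch fire, 5 burn out
  ...FT
  ....F
  ...F.
  ....F
  ...FT
  FTFTT

...FT
....F
...F.
....F
...FT
FTFTT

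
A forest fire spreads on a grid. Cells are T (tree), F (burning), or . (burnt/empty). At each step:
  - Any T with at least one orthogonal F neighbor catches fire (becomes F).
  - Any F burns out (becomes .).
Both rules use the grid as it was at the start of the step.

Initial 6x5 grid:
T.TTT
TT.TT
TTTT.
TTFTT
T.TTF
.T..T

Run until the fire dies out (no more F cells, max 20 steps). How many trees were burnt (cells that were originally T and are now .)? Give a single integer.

Step 1: +7 fires, +2 burnt (F count now 7)
Step 2: +3 fires, +7 burnt (F count now 3)
Step 3: +4 fires, +3 burnt (F count now 4)
Step 4: +3 fires, +4 burnt (F count now 3)
Step 5: +3 fires, +3 burnt (F count now 3)
Step 6: +0 fires, +3 burnt (F count now 0)
Fire out after step 6
Initially T: 21, now '.': 29
Total burnt (originally-T cells now '.'): 20

Answer: 20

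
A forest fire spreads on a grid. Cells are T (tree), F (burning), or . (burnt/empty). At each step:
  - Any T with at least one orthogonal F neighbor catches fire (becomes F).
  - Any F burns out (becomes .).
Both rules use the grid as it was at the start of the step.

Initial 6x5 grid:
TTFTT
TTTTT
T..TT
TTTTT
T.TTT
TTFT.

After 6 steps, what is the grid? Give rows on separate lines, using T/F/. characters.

Step 1: 6 trees catch fire, 2 burn out
  TF.FT
  TTFTT
  T..TT
  TTTTT
  T.FTT
  TF.F.
Step 2: 7 trees catch fire, 6 burn out
  F...F
  TF.FT
  T..TT
  TTFTT
  T..FT
  F....
Step 3: 7 trees catch fire, 7 burn out
  .....
  F...F
  T..FT
  TF.FT
  F...F
  .....
Step 4: 4 trees catch fire, 7 burn out
  .....
  .....
  F...F
  F...F
  .....
  .....
Step 5: 0 trees catch fire, 4 burn out
  .....
  .....
  .....
  .....
  .....
  .....
Step 6: 0 trees catch fire, 0 burn out
  .....
  .....
  .....
  .....
  .....
  .....

.....
.....
.....
.....
.....
.....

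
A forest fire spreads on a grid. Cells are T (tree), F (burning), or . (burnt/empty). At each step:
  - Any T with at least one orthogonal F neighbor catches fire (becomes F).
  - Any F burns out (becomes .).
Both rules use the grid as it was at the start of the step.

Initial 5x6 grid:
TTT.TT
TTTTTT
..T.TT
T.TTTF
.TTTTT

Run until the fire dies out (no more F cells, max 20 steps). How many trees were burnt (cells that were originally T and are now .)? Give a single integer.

Step 1: +3 fires, +1 burnt (F count now 3)
Step 2: +4 fires, +3 burnt (F count now 4)
Step 3: +4 fires, +4 burnt (F count now 4)
Step 4: +4 fires, +4 burnt (F count now 4)
Step 5: +2 fires, +4 burnt (F count now 2)
Step 6: +2 fires, +2 burnt (F count now 2)
Step 7: +2 fires, +2 burnt (F count now 2)
Step 8: +1 fires, +2 burnt (F count now 1)
Step 9: +0 fires, +1 burnt (F count now 0)
Fire out after step 9
Initially T: 23, now '.': 29
Total burnt (originally-T cells now '.'): 22

Answer: 22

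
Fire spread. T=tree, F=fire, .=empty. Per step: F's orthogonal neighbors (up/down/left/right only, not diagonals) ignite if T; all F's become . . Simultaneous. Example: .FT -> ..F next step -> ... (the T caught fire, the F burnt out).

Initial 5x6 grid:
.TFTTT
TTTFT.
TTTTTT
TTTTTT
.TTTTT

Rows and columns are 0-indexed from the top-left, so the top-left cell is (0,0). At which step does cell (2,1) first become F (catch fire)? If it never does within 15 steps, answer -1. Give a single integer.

Step 1: cell (2,1)='T' (+5 fires, +2 burnt)
Step 2: cell (2,1)='T' (+5 fires, +5 burnt)
Step 3: cell (2,1)='F' (+7 fires, +5 burnt)
  -> target ignites at step 3
Step 4: cell (2,1)='.' (+5 fires, +7 burnt)
Step 5: cell (2,1)='.' (+3 fires, +5 burnt)
Step 6: cell (2,1)='.' (+0 fires, +3 burnt)
  fire out at step 6

3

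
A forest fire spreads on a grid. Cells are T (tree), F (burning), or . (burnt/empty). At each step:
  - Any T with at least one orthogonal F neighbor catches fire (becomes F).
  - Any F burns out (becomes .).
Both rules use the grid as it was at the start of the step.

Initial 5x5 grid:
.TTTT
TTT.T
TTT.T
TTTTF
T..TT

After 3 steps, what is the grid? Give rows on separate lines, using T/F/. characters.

Step 1: 3 trees catch fire, 1 burn out
  .TTTT
  TTT.T
  TTT.F
  TTTF.
  T..TF
Step 2: 3 trees catch fire, 3 burn out
  .TTTT
  TTT.F
  TTT..
  TTF..
  T..F.
Step 3: 3 trees catch fire, 3 burn out
  .TTTF
  TTT..
  TTF..
  TF...
  T....

.TTTF
TTT..
TTF..
TF...
T....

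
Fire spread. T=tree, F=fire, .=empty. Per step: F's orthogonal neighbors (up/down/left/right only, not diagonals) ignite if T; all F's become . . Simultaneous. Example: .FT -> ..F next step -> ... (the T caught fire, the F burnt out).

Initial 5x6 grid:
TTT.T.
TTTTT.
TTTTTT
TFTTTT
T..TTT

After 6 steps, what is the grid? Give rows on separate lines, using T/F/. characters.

Step 1: 3 trees catch fire, 1 burn out
  TTT.T.
  TTTTT.
  TFTTTT
  F.FTTT
  T..TTT
Step 2: 5 trees catch fire, 3 burn out
  TTT.T.
  TFTTT.
  F.FTTT
  ...FTT
  F..TTT
Step 3: 6 trees catch fire, 5 burn out
  TFT.T.
  F.FTT.
  ...FTT
  ....FT
  ...FTT
Step 4: 6 trees catch fire, 6 burn out
  F.F.T.
  ...FT.
  ....FT
  .....F
  ....FT
Step 5: 3 trees catch fire, 6 burn out
  ....T.
  ....F.
  .....F
  ......
  .....F
Step 6: 1 trees catch fire, 3 burn out
  ....F.
  ......
  ......
  ......
  ......

....F.
......
......
......
......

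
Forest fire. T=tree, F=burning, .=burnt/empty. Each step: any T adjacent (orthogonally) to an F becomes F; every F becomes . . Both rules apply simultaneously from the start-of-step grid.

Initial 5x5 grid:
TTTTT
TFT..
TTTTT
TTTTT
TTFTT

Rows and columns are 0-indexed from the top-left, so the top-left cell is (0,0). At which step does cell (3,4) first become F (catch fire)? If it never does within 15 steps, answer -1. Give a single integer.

Step 1: cell (3,4)='T' (+7 fires, +2 burnt)
Step 2: cell (3,4)='T' (+8 fires, +7 burnt)
Step 3: cell (3,4)='F' (+4 fires, +8 burnt)
  -> target ignites at step 3
Step 4: cell (3,4)='.' (+2 fires, +4 burnt)
Step 5: cell (3,4)='.' (+0 fires, +2 burnt)
  fire out at step 5

3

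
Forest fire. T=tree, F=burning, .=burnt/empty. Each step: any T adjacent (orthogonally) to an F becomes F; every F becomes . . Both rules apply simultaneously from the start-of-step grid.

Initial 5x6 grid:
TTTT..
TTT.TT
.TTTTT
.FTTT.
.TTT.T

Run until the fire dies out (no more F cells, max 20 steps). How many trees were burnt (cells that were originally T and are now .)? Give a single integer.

Answer: 20

Derivation:
Step 1: +3 fires, +1 burnt (F count now 3)
Step 2: +4 fires, +3 burnt (F count now 4)
Step 3: +6 fires, +4 burnt (F count now 6)
Step 4: +3 fires, +6 burnt (F count now 3)
Step 5: +3 fires, +3 burnt (F count now 3)
Step 6: +1 fires, +3 burnt (F count now 1)
Step 7: +0 fires, +1 burnt (F count now 0)
Fire out after step 7
Initially T: 21, now '.': 29
Total burnt (originally-T cells now '.'): 20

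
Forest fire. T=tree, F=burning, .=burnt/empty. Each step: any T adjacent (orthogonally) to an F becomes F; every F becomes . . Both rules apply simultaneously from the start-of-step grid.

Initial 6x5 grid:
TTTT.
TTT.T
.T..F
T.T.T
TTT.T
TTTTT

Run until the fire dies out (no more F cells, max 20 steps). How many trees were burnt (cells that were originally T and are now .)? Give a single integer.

Answer: 13

Derivation:
Step 1: +2 fires, +1 burnt (F count now 2)
Step 2: +1 fires, +2 burnt (F count now 1)
Step 3: +1 fires, +1 burnt (F count now 1)
Step 4: +1 fires, +1 burnt (F count now 1)
Step 5: +1 fires, +1 burnt (F count now 1)
Step 6: +2 fires, +1 burnt (F count now 2)
Step 7: +3 fires, +2 burnt (F count now 3)
Step 8: +1 fires, +3 burnt (F count now 1)
Step 9: +1 fires, +1 burnt (F count now 1)
Step 10: +0 fires, +1 burnt (F count now 0)
Fire out after step 10
Initially T: 21, now '.': 22
Total burnt (originally-T cells now '.'): 13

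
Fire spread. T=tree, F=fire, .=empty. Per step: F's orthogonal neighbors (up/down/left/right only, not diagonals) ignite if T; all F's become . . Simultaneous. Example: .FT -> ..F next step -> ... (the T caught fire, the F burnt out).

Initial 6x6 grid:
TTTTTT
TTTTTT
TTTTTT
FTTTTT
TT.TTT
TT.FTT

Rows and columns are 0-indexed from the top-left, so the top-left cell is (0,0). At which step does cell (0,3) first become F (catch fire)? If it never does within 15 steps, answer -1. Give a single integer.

Step 1: cell (0,3)='T' (+5 fires, +2 burnt)
Step 2: cell (0,3)='T' (+8 fires, +5 burnt)
Step 3: cell (0,3)='T' (+7 fires, +8 burnt)
Step 4: cell (0,3)='T' (+5 fires, +7 burnt)
Step 5: cell (0,3)='F' (+4 fires, +5 burnt)
  -> target ignites at step 5
Step 6: cell (0,3)='.' (+2 fires, +4 burnt)
Step 7: cell (0,3)='.' (+1 fires, +2 burnt)
Step 8: cell (0,3)='.' (+0 fires, +1 burnt)
  fire out at step 8

5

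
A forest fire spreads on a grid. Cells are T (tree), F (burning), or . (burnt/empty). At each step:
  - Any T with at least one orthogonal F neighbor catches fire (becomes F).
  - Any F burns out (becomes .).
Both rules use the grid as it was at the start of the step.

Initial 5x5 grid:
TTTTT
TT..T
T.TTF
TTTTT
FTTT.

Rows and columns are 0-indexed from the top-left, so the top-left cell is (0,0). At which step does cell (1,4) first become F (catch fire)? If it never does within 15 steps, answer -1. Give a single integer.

Step 1: cell (1,4)='F' (+5 fires, +2 burnt)
  -> target ignites at step 1
Step 2: cell (1,4)='.' (+6 fires, +5 burnt)
Step 3: cell (1,4)='.' (+4 fires, +6 burnt)
Step 4: cell (1,4)='.' (+3 fires, +4 burnt)
Step 5: cell (1,4)='.' (+1 fires, +3 burnt)
Step 6: cell (1,4)='.' (+0 fires, +1 burnt)
  fire out at step 6

1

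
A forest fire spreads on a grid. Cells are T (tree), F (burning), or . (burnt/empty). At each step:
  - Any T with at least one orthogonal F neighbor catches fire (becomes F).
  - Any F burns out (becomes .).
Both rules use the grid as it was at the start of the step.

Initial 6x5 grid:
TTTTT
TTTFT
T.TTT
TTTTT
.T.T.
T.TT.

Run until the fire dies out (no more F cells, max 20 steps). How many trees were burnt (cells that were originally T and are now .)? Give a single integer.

Step 1: +4 fires, +1 burnt (F count now 4)
Step 2: +6 fires, +4 burnt (F count now 6)
Step 3: +5 fires, +6 burnt (F count now 5)
Step 4: +4 fires, +5 burnt (F count now 4)
Step 5: +3 fires, +4 burnt (F count now 3)
Step 6: +0 fires, +3 burnt (F count now 0)
Fire out after step 6
Initially T: 23, now '.': 29
Total burnt (originally-T cells now '.'): 22

Answer: 22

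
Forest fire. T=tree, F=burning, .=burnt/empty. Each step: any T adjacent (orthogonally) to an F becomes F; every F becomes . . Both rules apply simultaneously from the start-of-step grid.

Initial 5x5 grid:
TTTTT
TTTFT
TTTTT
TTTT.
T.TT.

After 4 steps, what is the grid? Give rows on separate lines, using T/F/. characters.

Step 1: 4 trees catch fire, 1 burn out
  TTTFT
  TTF.F
  TTTFT
  TTTT.
  T.TT.
Step 2: 6 trees catch fire, 4 burn out
  TTF.F
  TF...
  TTF.F
  TTTF.
  T.TT.
Step 3: 5 trees catch fire, 6 burn out
  TF...
  F....
  TF...
  TTF..
  T.TF.
Step 4: 4 trees catch fire, 5 burn out
  F....
  .....
  F....
  TF...
  T.F..

F....
.....
F....
TF...
T.F..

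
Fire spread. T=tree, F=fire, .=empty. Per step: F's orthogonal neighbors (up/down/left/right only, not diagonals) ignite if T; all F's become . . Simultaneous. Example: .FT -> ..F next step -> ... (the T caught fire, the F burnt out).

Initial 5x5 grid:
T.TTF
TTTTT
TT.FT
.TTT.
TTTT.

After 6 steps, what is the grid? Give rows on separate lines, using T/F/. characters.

Step 1: 5 trees catch fire, 2 burn out
  T.TF.
  TTTFF
  TT..F
  .TTF.
  TTTT.
Step 2: 4 trees catch fire, 5 burn out
  T.F..
  TTF..
  TT...
  .TF..
  TTTF.
Step 3: 3 trees catch fire, 4 burn out
  T....
  TF...
  TT...
  .F...
  TTF..
Step 4: 3 trees catch fire, 3 burn out
  T....
  F....
  TF...
  .....
  TF...
Step 5: 3 trees catch fire, 3 burn out
  F....
  .....
  F....
  .....
  F....
Step 6: 0 trees catch fire, 3 burn out
  .....
  .....
  .....
  .....
  .....

.....
.....
.....
.....
.....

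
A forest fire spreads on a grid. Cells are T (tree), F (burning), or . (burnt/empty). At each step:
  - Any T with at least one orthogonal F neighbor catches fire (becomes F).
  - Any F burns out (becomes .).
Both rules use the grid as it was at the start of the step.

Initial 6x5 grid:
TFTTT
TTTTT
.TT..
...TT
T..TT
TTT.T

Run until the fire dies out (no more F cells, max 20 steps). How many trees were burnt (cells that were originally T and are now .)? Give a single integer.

Answer: 11

Derivation:
Step 1: +3 fires, +1 burnt (F count now 3)
Step 2: +4 fires, +3 burnt (F count now 4)
Step 3: +3 fires, +4 burnt (F count now 3)
Step 4: +1 fires, +3 burnt (F count now 1)
Step 5: +0 fires, +1 burnt (F count now 0)
Fire out after step 5
Initially T: 20, now '.': 21
Total burnt (originally-T cells now '.'): 11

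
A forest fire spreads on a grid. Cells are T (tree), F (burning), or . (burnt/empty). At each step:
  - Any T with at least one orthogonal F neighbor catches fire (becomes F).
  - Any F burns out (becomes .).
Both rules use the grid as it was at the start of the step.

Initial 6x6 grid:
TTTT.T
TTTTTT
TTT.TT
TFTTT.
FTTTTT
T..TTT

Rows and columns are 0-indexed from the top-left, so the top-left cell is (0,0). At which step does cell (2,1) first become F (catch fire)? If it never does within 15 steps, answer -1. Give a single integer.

Step 1: cell (2,1)='F' (+5 fires, +2 burnt)
  -> target ignites at step 1
Step 2: cell (2,1)='.' (+5 fires, +5 burnt)
Step 3: cell (2,1)='.' (+5 fires, +5 burnt)
Step 4: cell (2,1)='.' (+6 fires, +5 burnt)
Step 5: cell (2,1)='.' (+5 fires, +6 burnt)
Step 6: cell (2,1)='.' (+2 fires, +5 burnt)
Step 7: cell (2,1)='.' (+1 fires, +2 burnt)
Step 8: cell (2,1)='.' (+0 fires, +1 burnt)
  fire out at step 8

1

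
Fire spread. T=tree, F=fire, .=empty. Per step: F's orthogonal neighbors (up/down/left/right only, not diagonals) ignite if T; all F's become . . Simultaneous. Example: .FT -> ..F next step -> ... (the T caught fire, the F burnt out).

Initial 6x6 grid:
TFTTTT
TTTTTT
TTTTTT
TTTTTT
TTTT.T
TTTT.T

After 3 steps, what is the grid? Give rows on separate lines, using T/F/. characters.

Step 1: 3 trees catch fire, 1 burn out
  F.FTTT
  TFTTTT
  TTTTTT
  TTTTTT
  TTTT.T
  TTTT.T
Step 2: 4 trees catch fire, 3 burn out
  ...FTT
  F.FTTT
  TFTTTT
  TTTTTT
  TTTT.T
  TTTT.T
Step 3: 5 trees catch fire, 4 burn out
  ....FT
  ...FTT
  F.FTTT
  TFTTTT
  TTTT.T
  TTTT.T

....FT
...FTT
F.FTTT
TFTTTT
TTTT.T
TTTT.T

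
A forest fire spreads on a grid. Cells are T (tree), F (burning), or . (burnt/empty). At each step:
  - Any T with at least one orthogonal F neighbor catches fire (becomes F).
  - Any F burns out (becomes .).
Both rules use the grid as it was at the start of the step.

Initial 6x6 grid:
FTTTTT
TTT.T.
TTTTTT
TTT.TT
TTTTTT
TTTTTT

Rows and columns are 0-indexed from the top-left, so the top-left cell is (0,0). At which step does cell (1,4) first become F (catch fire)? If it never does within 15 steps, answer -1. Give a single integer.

Step 1: cell (1,4)='T' (+2 fires, +1 burnt)
Step 2: cell (1,4)='T' (+3 fires, +2 burnt)
Step 3: cell (1,4)='T' (+4 fires, +3 burnt)
Step 4: cell (1,4)='T' (+4 fires, +4 burnt)
Step 5: cell (1,4)='F' (+6 fires, +4 burnt)
  -> target ignites at step 5
Step 6: cell (1,4)='.' (+3 fires, +6 burnt)
Step 7: cell (1,4)='.' (+4 fires, +3 burnt)
Step 8: cell (1,4)='.' (+3 fires, +4 burnt)
Step 9: cell (1,4)='.' (+2 fires, +3 burnt)
Step 10: cell (1,4)='.' (+1 fires, +2 burnt)
Step 11: cell (1,4)='.' (+0 fires, +1 burnt)
  fire out at step 11

5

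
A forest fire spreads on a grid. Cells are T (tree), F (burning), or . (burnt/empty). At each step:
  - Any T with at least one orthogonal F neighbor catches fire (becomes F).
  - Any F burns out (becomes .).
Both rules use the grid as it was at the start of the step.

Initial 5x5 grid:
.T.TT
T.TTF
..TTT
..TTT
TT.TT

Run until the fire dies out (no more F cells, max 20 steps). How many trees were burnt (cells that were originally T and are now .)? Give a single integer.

Step 1: +3 fires, +1 burnt (F count now 3)
Step 2: +4 fires, +3 burnt (F count now 4)
Step 3: +3 fires, +4 burnt (F count now 3)
Step 4: +2 fires, +3 burnt (F count now 2)
Step 5: +0 fires, +2 burnt (F count now 0)
Fire out after step 5
Initially T: 16, now '.': 21
Total burnt (originally-T cells now '.'): 12

Answer: 12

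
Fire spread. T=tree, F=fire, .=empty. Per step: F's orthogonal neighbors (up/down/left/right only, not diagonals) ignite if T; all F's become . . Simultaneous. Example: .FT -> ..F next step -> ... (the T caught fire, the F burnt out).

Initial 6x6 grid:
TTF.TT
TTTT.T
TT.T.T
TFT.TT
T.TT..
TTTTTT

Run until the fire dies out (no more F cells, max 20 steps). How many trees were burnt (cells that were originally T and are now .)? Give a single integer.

Step 1: +5 fires, +2 burnt (F count now 5)
Step 2: +6 fires, +5 burnt (F count now 6)
Step 3: +5 fires, +6 burnt (F count now 5)
Step 4: +2 fires, +5 burnt (F count now 2)
Step 5: +1 fires, +2 burnt (F count now 1)
Step 6: +1 fires, +1 burnt (F count now 1)
Step 7: +0 fires, +1 burnt (F count now 0)
Fire out after step 7
Initially T: 26, now '.': 30
Total burnt (originally-T cells now '.'): 20

Answer: 20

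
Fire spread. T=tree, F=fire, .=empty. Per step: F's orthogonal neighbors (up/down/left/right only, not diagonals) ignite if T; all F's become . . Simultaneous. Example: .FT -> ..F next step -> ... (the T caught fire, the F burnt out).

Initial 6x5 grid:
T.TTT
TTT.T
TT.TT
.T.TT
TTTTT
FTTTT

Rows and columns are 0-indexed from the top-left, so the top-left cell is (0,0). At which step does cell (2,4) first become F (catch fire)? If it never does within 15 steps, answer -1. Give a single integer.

Step 1: cell (2,4)='T' (+2 fires, +1 burnt)
Step 2: cell (2,4)='T' (+2 fires, +2 burnt)
Step 3: cell (2,4)='T' (+3 fires, +2 burnt)
Step 4: cell (2,4)='T' (+3 fires, +3 burnt)
Step 5: cell (2,4)='T' (+4 fires, +3 burnt)
Step 6: cell (2,4)='T' (+4 fires, +4 burnt)
Step 7: cell (2,4)='F' (+3 fires, +4 burnt)
  -> target ignites at step 7
Step 8: cell (2,4)='.' (+2 fires, +3 burnt)
Step 9: cell (2,4)='.' (+1 fires, +2 burnt)
Step 10: cell (2,4)='.' (+0 fires, +1 burnt)
  fire out at step 10

7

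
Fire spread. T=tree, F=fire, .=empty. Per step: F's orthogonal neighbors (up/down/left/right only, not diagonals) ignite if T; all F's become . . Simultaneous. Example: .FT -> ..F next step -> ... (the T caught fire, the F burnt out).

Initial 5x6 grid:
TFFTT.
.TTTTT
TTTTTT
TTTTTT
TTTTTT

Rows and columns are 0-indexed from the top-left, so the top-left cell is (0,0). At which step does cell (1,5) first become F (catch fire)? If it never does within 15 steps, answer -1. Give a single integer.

Step 1: cell (1,5)='T' (+4 fires, +2 burnt)
Step 2: cell (1,5)='T' (+4 fires, +4 burnt)
Step 3: cell (1,5)='T' (+5 fires, +4 burnt)
Step 4: cell (1,5)='F' (+6 fires, +5 burnt)
  -> target ignites at step 4
Step 5: cell (1,5)='.' (+4 fires, +6 burnt)
Step 6: cell (1,5)='.' (+2 fires, +4 burnt)
Step 7: cell (1,5)='.' (+1 fires, +2 burnt)
Step 8: cell (1,5)='.' (+0 fires, +1 burnt)
  fire out at step 8

4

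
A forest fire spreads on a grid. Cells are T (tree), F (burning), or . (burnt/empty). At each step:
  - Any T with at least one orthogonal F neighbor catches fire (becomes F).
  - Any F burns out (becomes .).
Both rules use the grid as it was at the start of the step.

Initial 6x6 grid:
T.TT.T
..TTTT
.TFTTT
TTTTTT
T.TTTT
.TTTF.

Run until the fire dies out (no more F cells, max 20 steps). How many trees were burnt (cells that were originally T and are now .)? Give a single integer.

Step 1: +6 fires, +2 burnt (F count now 6)
Step 2: +10 fires, +6 burnt (F count now 10)
Step 3: +6 fires, +10 burnt (F count now 6)
Step 4: +2 fires, +6 burnt (F count now 2)
Step 5: +1 fires, +2 burnt (F count now 1)
Step 6: +0 fires, +1 burnt (F count now 0)
Fire out after step 6
Initially T: 26, now '.': 35
Total burnt (originally-T cells now '.'): 25

Answer: 25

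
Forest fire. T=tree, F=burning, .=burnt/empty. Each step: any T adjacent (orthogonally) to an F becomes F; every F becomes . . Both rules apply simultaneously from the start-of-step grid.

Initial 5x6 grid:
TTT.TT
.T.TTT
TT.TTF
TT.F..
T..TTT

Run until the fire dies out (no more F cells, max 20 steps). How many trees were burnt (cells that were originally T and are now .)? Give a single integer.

Step 1: +4 fires, +2 burnt (F count now 4)
Step 2: +4 fires, +4 burnt (F count now 4)
Step 3: +2 fires, +4 burnt (F count now 2)
Step 4: +0 fires, +2 burnt (F count now 0)
Fire out after step 4
Initially T: 19, now '.': 21
Total burnt (originally-T cells now '.'): 10

Answer: 10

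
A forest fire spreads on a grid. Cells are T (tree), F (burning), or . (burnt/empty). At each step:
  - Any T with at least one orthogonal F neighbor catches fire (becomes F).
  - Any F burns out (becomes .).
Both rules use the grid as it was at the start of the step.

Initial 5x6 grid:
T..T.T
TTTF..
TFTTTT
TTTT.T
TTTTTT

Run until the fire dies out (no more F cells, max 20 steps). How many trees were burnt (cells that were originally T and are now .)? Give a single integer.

Answer: 21

Derivation:
Step 1: +7 fires, +2 burnt (F count now 7)
Step 2: +6 fires, +7 burnt (F count now 6)
Step 3: +5 fires, +6 burnt (F count now 5)
Step 4: +2 fires, +5 burnt (F count now 2)
Step 5: +1 fires, +2 burnt (F count now 1)
Step 6: +0 fires, +1 burnt (F count now 0)
Fire out after step 6
Initially T: 22, now '.': 29
Total burnt (originally-T cells now '.'): 21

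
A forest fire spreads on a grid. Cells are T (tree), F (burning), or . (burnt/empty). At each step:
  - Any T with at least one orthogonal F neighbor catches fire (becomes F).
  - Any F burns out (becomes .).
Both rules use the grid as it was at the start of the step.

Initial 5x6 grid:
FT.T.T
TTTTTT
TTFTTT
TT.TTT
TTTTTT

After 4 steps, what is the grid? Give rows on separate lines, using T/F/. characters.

Step 1: 5 trees catch fire, 2 burn out
  .F.T.T
  FTFTTT
  TF.FTT
  TT.TTT
  TTTTTT
Step 2: 6 trees catch fire, 5 burn out
  ...T.T
  .F.FTT
  F...FT
  TF.FTT
  TTTTTT
Step 3: 7 trees catch fire, 6 burn out
  ...F.T
  ....FT
  .....F
  F...FT
  TFTFTT
Step 4: 5 trees catch fire, 7 burn out
  .....T
  .....F
  ......
  .....F
  F.F.FT

.....T
.....F
......
.....F
F.F.FT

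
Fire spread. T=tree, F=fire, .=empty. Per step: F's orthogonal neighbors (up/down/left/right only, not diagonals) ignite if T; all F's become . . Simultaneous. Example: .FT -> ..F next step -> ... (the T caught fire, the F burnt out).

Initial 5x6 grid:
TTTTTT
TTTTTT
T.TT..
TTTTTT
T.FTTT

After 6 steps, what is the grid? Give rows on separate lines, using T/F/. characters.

Step 1: 2 trees catch fire, 1 burn out
  TTTTTT
  TTTTTT
  T.TT..
  TTFTTT
  T..FTT
Step 2: 4 trees catch fire, 2 burn out
  TTTTTT
  TTTTTT
  T.FT..
  TF.FTT
  T...FT
Step 3: 5 trees catch fire, 4 burn out
  TTTTTT
  TTFTTT
  T..F..
  F...FT
  T....F
Step 4: 6 trees catch fire, 5 burn out
  TTFTTT
  TF.FTT
  F.....
  .....F
  F.....
Step 5: 4 trees catch fire, 6 burn out
  TF.FTT
  F...FT
  ......
  ......
  ......
Step 6: 3 trees catch fire, 4 burn out
  F...FT
  .....F
  ......
  ......
  ......

F...FT
.....F
......
......
......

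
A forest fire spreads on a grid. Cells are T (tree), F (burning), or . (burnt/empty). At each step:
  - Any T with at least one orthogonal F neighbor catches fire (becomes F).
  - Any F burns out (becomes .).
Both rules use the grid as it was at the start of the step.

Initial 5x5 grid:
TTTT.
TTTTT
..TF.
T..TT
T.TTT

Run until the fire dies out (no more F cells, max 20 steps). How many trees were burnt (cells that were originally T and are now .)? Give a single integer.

Step 1: +3 fires, +1 burnt (F count now 3)
Step 2: +5 fires, +3 burnt (F count now 5)
Step 3: +4 fires, +5 burnt (F count now 4)
Step 4: +2 fires, +4 burnt (F count now 2)
Step 5: +1 fires, +2 burnt (F count now 1)
Step 6: +0 fires, +1 burnt (F count now 0)
Fire out after step 6
Initially T: 17, now '.': 23
Total burnt (originally-T cells now '.'): 15

Answer: 15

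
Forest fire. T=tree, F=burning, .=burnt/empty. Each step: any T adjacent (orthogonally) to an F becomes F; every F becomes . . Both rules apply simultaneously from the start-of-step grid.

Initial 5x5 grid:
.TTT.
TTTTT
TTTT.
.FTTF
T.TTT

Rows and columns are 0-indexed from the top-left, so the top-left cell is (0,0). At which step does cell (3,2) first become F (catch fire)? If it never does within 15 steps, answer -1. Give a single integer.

Step 1: cell (3,2)='F' (+4 fires, +2 burnt)
  -> target ignites at step 1
Step 2: cell (3,2)='.' (+6 fires, +4 burnt)
Step 3: cell (3,2)='.' (+4 fires, +6 burnt)
Step 4: cell (3,2)='.' (+3 fires, +4 burnt)
Step 5: cell (3,2)='.' (+0 fires, +3 burnt)
  fire out at step 5

1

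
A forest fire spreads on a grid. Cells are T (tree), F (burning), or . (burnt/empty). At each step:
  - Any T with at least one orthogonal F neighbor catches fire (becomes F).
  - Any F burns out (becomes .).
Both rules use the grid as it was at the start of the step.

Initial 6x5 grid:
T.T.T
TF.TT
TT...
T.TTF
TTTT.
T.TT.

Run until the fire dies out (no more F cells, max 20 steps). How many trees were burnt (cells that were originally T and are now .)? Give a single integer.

Step 1: +3 fires, +2 burnt (F count now 3)
Step 2: +4 fires, +3 burnt (F count now 4)
Step 3: +3 fires, +4 burnt (F count now 3)
Step 4: +3 fires, +3 burnt (F count now 3)
Step 5: +1 fires, +3 burnt (F count now 1)
Step 6: +0 fires, +1 burnt (F count now 0)
Fire out after step 6
Initially T: 18, now '.': 26
Total burnt (originally-T cells now '.'): 14

Answer: 14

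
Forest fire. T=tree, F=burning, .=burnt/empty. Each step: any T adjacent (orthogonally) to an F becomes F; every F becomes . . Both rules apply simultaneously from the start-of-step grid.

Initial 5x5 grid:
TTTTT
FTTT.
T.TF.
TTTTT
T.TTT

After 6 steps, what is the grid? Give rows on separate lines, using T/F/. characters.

Step 1: 6 trees catch fire, 2 burn out
  FTTTT
  .FTF.
  F.F..
  TTTFT
  T.TTT
Step 2: 7 trees catch fire, 6 burn out
  .FTFT
  ..F..
  .....
  FTF.F
  T.TFT
Step 3: 6 trees catch fire, 7 burn out
  ..F.F
  .....
  .....
  .F...
  F.F.F
Step 4: 0 trees catch fire, 6 burn out
  .....
  .....
  .....
  .....
  .....
Step 5: 0 trees catch fire, 0 burn out
  .....
  .....
  .....
  .....
  .....
Step 6: 0 trees catch fire, 0 burn out
  .....
  .....
  .....
  .....
  .....

.....
.....
.....
.....
.....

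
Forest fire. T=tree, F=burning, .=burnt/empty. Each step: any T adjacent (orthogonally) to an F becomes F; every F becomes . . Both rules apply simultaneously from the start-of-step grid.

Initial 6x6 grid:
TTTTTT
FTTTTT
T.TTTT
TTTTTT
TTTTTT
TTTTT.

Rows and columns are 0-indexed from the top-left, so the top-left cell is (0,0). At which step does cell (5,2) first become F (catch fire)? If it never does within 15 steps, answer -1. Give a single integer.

Step 1: cell (5,2)='T' (+3 fires, +1 burnt)
Step 2: cell (5,2)='T' (+3 fires, +3 burnt)
Step 3: cell (5,2)='T' (+5 fires, +3 burnt)
Step 4: cell (5,2)='T' (+6 fires, +5 burnt)
Step 5: cell (5,2)='T' (+6 fires, +6 burnt)
Step 6: cell (5,2)='F' (+5 fires, +6 burnt)
  -> target ignites at step 6
Step 7: cell (5,2)='.' (+3 fires, +5 burnt)
Step 8: cell (5,2)='.' (+2 fires, +3 burnt)
Step 9: cell (5,2)='.' (+0 fires, +2 burnt)
  fire out at step 9

6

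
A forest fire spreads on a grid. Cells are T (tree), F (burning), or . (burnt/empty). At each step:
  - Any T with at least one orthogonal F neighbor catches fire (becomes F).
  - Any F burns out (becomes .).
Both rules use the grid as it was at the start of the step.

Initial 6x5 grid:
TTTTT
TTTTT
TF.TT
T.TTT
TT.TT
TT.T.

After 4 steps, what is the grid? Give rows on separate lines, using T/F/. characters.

Step 1: 2 trees catch fire, 1 burn out
  TTTTT
  TFTTT
  F..TT
  T.TTT
  TT.TT
  TT.T.
Step 2: 4 trees catch fire, 2 burn out
  TFTTT
  F.FTT
  ...TT
  F.TTT
  TT.TT
  TT.T.
Step 3: 4 trees catch fire, 4 burn out
  F.FTT
  ...FT
  ...TT
  ..TTT
  FT.TT
  TT.T.
Step 4: 5 trees catch fire, 4 burn out
  ...FT
  ....F
  ...FT
  ..TTT
  .F.TT
  FT.T.

...FT
....F
...FT
..TTT
.F.TT
FT.T.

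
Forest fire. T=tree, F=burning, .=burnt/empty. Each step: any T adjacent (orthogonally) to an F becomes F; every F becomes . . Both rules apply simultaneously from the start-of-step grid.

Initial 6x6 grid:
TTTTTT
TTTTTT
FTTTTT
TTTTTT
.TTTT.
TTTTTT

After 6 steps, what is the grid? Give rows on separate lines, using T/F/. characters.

Step 1: 3 trees catch fire, 1 burn out
  TTTTTT
  FTTTTT
  .FTTTT
  FTTTTT
  .TTTT.
  TTTTTT
Step 2: 4 trees catch fire, 3 burn out
  FTTTTT
  .FTTTT
  ..FTTT
  .FTTTT
  .TTTT.
  TTTTTT
Step 3: 5 trees catch fire, 4 burn out
  .FTTTT
  ..FTTT
  ...FTT
  ..FTTT
  .FTTT.
  TTTTTT
Step 4: 6 trees catch fire, 5 burn out
  ..FTTT
  ...FTT
  ....FT
  ...FTT
  ..FTT.
  TFTTTT
Step 5: 7 trees catch fire, 6 burn out
  ...FTT
  ....FT
  .....F
  ....FT
  ...FT.
  F.FTTT
Step 6: 5 trees catch fire, 7 burn out
  ....FT
  .....F
  ......
  .....F
  ....F.
  ...FTT

....FT
.....F
......
.....F
....F.
...FTT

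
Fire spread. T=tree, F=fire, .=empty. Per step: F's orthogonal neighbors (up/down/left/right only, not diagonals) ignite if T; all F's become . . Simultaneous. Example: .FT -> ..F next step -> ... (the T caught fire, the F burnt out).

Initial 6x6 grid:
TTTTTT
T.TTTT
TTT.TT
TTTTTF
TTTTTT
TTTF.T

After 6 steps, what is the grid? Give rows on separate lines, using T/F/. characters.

Step 1: 5 trees catch fire, 2 burn out
  TTTTTT
  T.TTTT
  TTT.TF
  TTTTF.
  TTTFTF
  TTF..T
Step 2: 7 trees catch fire, 5 burn out
  TTTTTT
  T.TTTF
  TTT.F.
  TTTF..
  TTF.F.
  TF...F
Step 3: 5 trees catch fire, 7 burn out
  TTTTTF
  T.TTF.
  TTT...
  TTF...
  TF....
  F.....
Step 4: 5 trees catch fire, 5 burn out
  TTTTF.
  T.TF..
  TTF...
  TF....
  F.....
  ......
Step 5: 4 trees catch fire, 5 burn out
  TTTF..
  T.F...
  TF....
  F.....
  ......
  ......
Step 6: 2 trees catch fire, 4 burn out
  TTF...
  T.....
  F.....
  ......
  ......
  ......

TTF...
T.....
F.....
......
......
......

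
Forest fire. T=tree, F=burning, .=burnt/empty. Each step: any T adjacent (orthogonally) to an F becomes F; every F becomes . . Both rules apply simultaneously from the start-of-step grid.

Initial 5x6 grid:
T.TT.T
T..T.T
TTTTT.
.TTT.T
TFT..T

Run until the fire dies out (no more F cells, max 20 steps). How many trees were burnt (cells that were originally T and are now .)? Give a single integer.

Answer: 15

Derivation:
Step 1: +3 fires, +1 burnt (F count now 3)
Step 2: +2 fires, +3 burnt (F count now 2)
Step 3: +3 fires, +2 burnt (F count now 3)
Step 4: +2 fires, +3 burnt (F count now 2)
Step 5: +3 fires, +2 burnt (F count now 3)
Step 6: +1 fires, +3 burnt (F count now 1)
Step 7: +1 fires, +1 burnt (F count now 1)
Step 8: +0 fires, +1 burnt (F count now 0)
Fire out after step 8
Initially T: 19, now '.': 26
Total burnt (originally-T cells now '.'): 15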